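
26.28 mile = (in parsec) 1.371e-12. Check: 1 mile = 1609.344 m, so 26.28 mile = 26.28 * 1609.344 = 42293.56 m. 1 parsec = 3.0856776e+16 m, so 42293.56 m = 42293.56 / 3.0856776e+16 = 1.3706409e-12 parsec ≈ 1.371e-12 parsec (4 s.f.).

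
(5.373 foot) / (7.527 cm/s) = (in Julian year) 1 foot = 0.3048 m, so 5.373 foot = 5.373 * 0.3048 = 1.6376904 m. 1 cm/s = 0.01 m/s, so 7.527 cm/s = 7.527 * 0.01 = 0.07527 m/s. Combine: 1.6376904 m / 0.07527 m/s = 21.757545 s. 1 Julian year = 31557600 s, so 21.757545 s = 21.757545 / 31557600 = 6.8945499e-07 Julian year ≈ 6.895e-07 Julian year (4 s.f.). Final answer: 6.895e-07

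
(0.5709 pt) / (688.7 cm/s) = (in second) 1 pt = 0.00035277778 m, so 0.5709 pt = 0.5709 * 0.00035277778 = 0.00020140083 m. 1 cm/s = 0.01 m/s, so 688.7 cm/s = 688.7 * 0.01 = 6.887 m/s. Combine: 0.00020140083 m / 6.887 m/s = 2.9243623e-05 s. 2.9243623e-05 s = 2.9243623e-05 second ≈ 2.924e-05 second (4 s.f.). Final answer: 2.924e-05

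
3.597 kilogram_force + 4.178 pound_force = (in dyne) 1 kilogram_force = 9.80665 N, so 3.597 kilogram_force = 3.597 * 9.80665 = 35.27452 N. 1 pound_force = 4.4482216 N, so 4.178 pound_force = 4.178 * 4.4482216 = 18.58467 N. Sum: 35.27452 + 18.58467 = 53.85919 N. 1 dyne = 1e-05 N, so 53.85919 N = 53.85919 / 1e-05 = 5385919 dyne ≈ 5.386e+06 dyne (4 s.f.). Final answer: 5.386e+06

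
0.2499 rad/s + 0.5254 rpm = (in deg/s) 0.2499 rad/s is already in rad/s. 1 rpm = 0.10471976 rad/s, so 0.5254 rpm = 0.5254 * 0.10471976 = 0.055019759 rad/s. Sum: 0.2499 + 0.055019759 = 0.30491976 rad/s. 1 deg/s = 0.017453293 rad/s, so 0.30491976 rad/s = 0.30491976 / 0.017453293 = 17.470615 deg/s ≈ 17.47 deg/s (4 s.f.). Final answer: 17.47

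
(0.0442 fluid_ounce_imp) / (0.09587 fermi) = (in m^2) 1.31e+10. Check: 1 fluid_ounce_imp = 2.8413063e-05 m^3, so 0.0442 fluid_ounce_imp = 0.0442 * 2.8413063e-05 = 1.2558574e-06 m^3. 1 fermi = 1e-15 m, so 0.09587 fermi = 0.09587 * 1e-15 = 9.587e-17 m. Combine: 1.2558574e-06 m^3 / 9.587e-17 m = 1.3099587e+10 m^2. Result: 1.3099587e+10 m^2 ≈ 1.31e+10 m^2 (4 s.f.).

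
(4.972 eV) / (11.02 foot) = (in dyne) 2.372e-14. Check: 1 eV = 1.6021766e-19 J, so 4.972 eV = 4.972 * 1.6021766e-19 = 7.9660222e-19 J. 1 foot = 0.3048 m, so 11.02 foot = 11.02 * 0.3048 = 3.358896 m. Combine: 7.9660222e-19 J / 3.358896 m = 2.3716192e-19 N. 1 dyne = 1e-05 N, so 2.3716192e-19 N = 2.3716192e-19 / 1e-05 = 2.3716192e-14 dyne ≈ 2.372e-14 dyne (4 s.f.).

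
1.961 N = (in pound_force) 0.4409. Check: 1 pound_force = 4.4482216 N, so 1.961 N = 1.961 / 4.4482216 = 0.44085034 pound_force ≈ 0.4409 pound_force (4 s.f.).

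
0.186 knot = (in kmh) 0.3445. Check: 1 knot = 0.51444444 m/s, so 0.186 knot = 0.186 * 0.51444444 = 0.095686667 m/s. 1 kmh = 0.27777778 m/s, so 0.095686667 m/s = 0.095686667 / 0.27777778 = 0.344472 kmh ≈ 0.3445 kmh (4 s.f.).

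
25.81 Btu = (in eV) 1 Btu = 1055.0559 J, so 25.81 Btu = 25.81 * 1055.0559 = 27230.992 J. 1 eV = 1.6021766e-19 J, so 27230.992 J = 27230.992 / 1.6021766e-19 = 1.6996248e+23 eV ≈ 1.7e+23 eV (4 s.f.). Final answer: 1.7e+23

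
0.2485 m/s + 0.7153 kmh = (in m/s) 0.2485 m/s is already in m/s. 1 kmh = 0.27777778 m/s, so 0.7153 kmh = 0.7153 * 0.27777778 = 0.19869444 m/s. Sum: 0.2485 + 0.19869444 = 0.44719444 m/s. Result: 0.44719444 m/s ≈ 0.4472 m/s (4 s.f.). Final answer: 0.4472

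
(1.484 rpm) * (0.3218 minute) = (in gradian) 191. Check: 1 rpm = 0.10471976 rad/s, so 1.484 rpm = 1.484 * 0.10471976 = 0.15540412 rad/s. 1 minute = 60 s, so 0.3218 minute = 0.3218 * 60 = 19.308 s. Combine: 0.15540412 rad/s * 19.308 s = 3.0005427 rad. 1 gradian = 0.015707963 rad, so 3.0005427 rad = 3.0005427 / 0.015707963 = 191.02048 gradian ≈ 191 gradian (4 s.f.).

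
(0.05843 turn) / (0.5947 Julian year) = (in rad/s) 1.956e-08. Check: 1 turn = 6.2831853 rad, so 0.05843 turn = 0.05843 * 6.2831853 = 0.36712652 rad. 1 Julian year = 31557600 s, so 0.5947 Julian year = 0.5947 * 31557600 = 18767305 s. Combine: 0.36712652 rad / 18767305 s = 1.9562027e-08 rad/s. Result: 1.9562027e-08 rad/s ≈ 1.956e-08 rad/s (4 s.f.).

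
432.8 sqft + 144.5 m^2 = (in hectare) 0.01847. Check: 1 sqft = 0.09290304 m^2, so 432.8 sqft = 432.8 * 0.09290304 = 40.208436 m^2. 144.5 m^2 is already in m^2. Sum: 40.208436 + 144.5 = 184.70844 m^2. 1 hectare = 10000 m^2, so 184.70844 m^2 = 184.70844 / 10000 = 0.018470844 hectare ≈ 0.01847 hectare (4 s.f.).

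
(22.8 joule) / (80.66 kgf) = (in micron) 2.882e+04. Check: 22.8 joule = 22.8 J. 1 kgf = 9.80665 N, so 80.66 kgf = 80.66 * 9.80665 = 791.00439 N. Combine: 22.8 J / 791.00439 N = 0.028824113 m. 1 micron = 1e-06 m, so 0.028824113 m = 0.028824113 / 1e-06 = 28824.113 micron ≈ 2.882e+04 micron (4 s.f.).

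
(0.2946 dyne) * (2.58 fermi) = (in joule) 7.601e-21. Check: 1 dyne = 1e-05 N, so 0.2946 dyne = 0.2946 * 1e-05 = 2.946e-06 N. 1 fermi = 1e-15 m, so 2.58 fermi = 2.58 * 1e-15 = 2.58e-15 m. Combine: 2.946e-06 N * 2.58e-15 m = 7.60068e-21 J. 7.60068e-21 J = 7.60068e-21 joule ≈ 7.601e-21 joule (4 s.f.).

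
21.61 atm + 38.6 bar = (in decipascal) 1 atm = 101325 Pa, so 21.61 atm = 21.61 * 101325 = 2189633.2 Pa. 1 bar = 100000 Pa, so 38.6 bar = 38.6 * 100000 = 3860000 Pa. Sum: 2189633.2 + 3860000 = 6049633.2 Pa. 1 decipascal = 0.1 Pa, so 6049633.2 Pa = 6049633.2 / 0.1 = 60496332 decipascal ≈ 6.05e+07 decipascal (4 s.f.). Final answer: 6.05e+07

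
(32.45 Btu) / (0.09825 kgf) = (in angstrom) 1 Btu = 1055.0559 J, so 32.45 Btu = 32.45 * 1055.0559 = 34236.562 J. 1 kgf = 9.80665 N, so 0.09825 kgf = 0.09825 * 9.80665 = 0.96350336 N. Combine: 34236.562 J / 0.96350336 N = 35533.412 m. 1 angstrom = 1e-10 m, so 35533.412 m = 35533.412 / 1e-10 = 3.5533412e+14 angstrom ≈ 3.553e+14 angstrom (4 s.f.). Final answer: 3.553e+14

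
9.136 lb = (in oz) 1 lb = 0.45359237 kg, so 9.136 lb = 9.136 * 0.45359237 = 4.1440199 kg. 1 oz = 0.028349523 kg, so 4.1440199 kg = 4.1440199 / 0.028349523 = 146.176 oz ≈ 146.2 oz (4 s.f.). Final answer: 146.2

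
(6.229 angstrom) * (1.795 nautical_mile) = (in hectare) 1 angstrom = 1e-10 m, so 6.229 angstrom = 6.229 * 1e-10 = 6.229e-10 m. 1 nautical_mile = 1852 m, so 1.795 nautical_mile = 1.795 * 1852 = 3324.34 m. Combine: 6.229e-10 m * 3324.34 m = 2.0707314e-06 m^2. 1 hectare = 10000 m^2, so 2.0707314e-06 m^2 = 2.0707314e-06 / 10000 = 2.0707314e-10 hectare ≈ 2.071e-10 hectare (4 s.f.). Final answer: 2.071e-10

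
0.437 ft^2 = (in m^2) 1 ft^2 = 0.09290304 m^2, so 0.437 ft^2 = 0.437 * 0.09290304 = 0.040598628 m^2. Result: 0.040598628 m^2 ≈ 0.0406 m^2 (4 s.f.). Final answer: 0.0406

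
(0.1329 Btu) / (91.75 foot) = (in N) 1 Btu = 1055.0559 J, so 0.1329 Btu = 0.1329 * 1055.0559 = 140.21692 J. 1 foot = 0.3048 m, so 91.75 foot = 91.75 * 0.3048 = 27.9654 m. Combine: 140.21692 J / 27.9654 m = 5.013943 N. Result: 5.013943 N ≈ 5.014 N (4 s.f.). Final answer: 5.014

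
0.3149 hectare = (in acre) 0.7781. Check: 1 hectare = 10000 m^2, so 0.3149 hectare = 0.3149 * 10000 = 3149 m^2. 1 acre = 4046.8564 m^2, so 3149 m^2 = 3149 / 4046.8564 = 0.77813485 acre ≈ 0.7781 acre (4 s.f.).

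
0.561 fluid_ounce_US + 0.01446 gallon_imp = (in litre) 0.08233. Check: 1 fluid_ounce_US = 2.957353e-05 m^3, so 0.561 fluid_ounce_US = 0.561 * 2.957353e-05 = 1.659075e-05 m^3. 1 gallon_imp = 0.00454609 m^3, so 0.01446 gallon_imp = 0.01446 * 0.00454609 = 6.5736461e-05 m^3. Sum: 1.659075e-05 + 6.5736461e-05 = 8.2327211e-05 m^3. 1 litre = 0.001 m^3, so 8.2327211e-05 m^3 = 8.2327211e-05 / 0.001 = 0.082327211 litre ≈ 0.08233 litre (4 s.f.).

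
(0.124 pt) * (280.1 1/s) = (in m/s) 1 pt = 0.00035277778 m, so 0.124 pt = 0.124 * 0.00035277778 = 4.3744444e-05 m. 280.1 1/s = 280.1 Hz. Combine: 4.3744444e-05 m * 280.1 Hz = 0.012252819 m/s. Result: 0.012252819 m/s ≈ 0.01225 m/s (4 s.f.). Final answer: 0.01225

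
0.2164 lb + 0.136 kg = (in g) 1 lb = 0.45359237 kg, so 0.2164 lb = 0.2164 * 0.45359237 = 0.098157389 kg. 0.136 kg is already in kg. Sum: 0.098157389 + 0.136 = 0.23415739 kg. 1 g = 0.001 kg, so 0.23415739 kg = 0.23415739 / 0.001 = 234.15739 g ≈ 234.2 g (4 s.f.). Final answer: 234.2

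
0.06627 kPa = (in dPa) 1 kPa = 1000 Pa, so 0.06627 kPa = 0.06627 * 1000 = 66.27 Pa. 1 dPa = 0.1 Pa, so 66.27 Pa = 66.27 / 0.1 = 662.7 dPa. Final answer: 662.7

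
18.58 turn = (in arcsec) 2.408e+07. Check: 1 turn = 6.2831853 rad, so 18.58 turn = 18.58 * 6.2831853 = 116.74158 rad. 1 arcsec = 4.8481368e-06 rad, so 116.74158 rad = 116.74158 / 4.8481368e-06 = 24079680 arcsec ≈ 2.408e+07 arcsec (4 s.f.).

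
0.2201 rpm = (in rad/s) 0.02305. Check: 1 rpm = 0.10471976 rad/s, so 0.2201 rpm = 0.2201 * 0.10471976 = 0.023048818 rad/s. Result: 0.023048818 rad/s ≈ 0.02305 rad/s (4 s.f.).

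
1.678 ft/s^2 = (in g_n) 0.05215. Check: 1 ft/s^2 = 0.3048 m/s^2, so 1.678 ft/s^2 = 1.678 * 0.3048 = 0.5114544 m/s^2. 1 g_n = 9.80665 m/s^2, so 0.5114544 m/s^2 = 0.5114544 / 9.80665 = 0.052153834 g_n ≈ 0.05215 g_n (4 s.f.).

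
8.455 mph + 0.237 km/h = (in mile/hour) 8.602. Check: 1 mph = 0.44704 m/s, so 8.455 mph = 8.455 * 0.44704 = 3.7797232 m/s. 1 km/h = 0.27777778 m/s, so 0.237 km/h = 0.237 * 0.27777778 = 0.065833333 m/s. Sum: 3.7797232 + 0.065833333 = 3.8455565 m/s. 1 mile/hour = 0.44704 m/s, so 3.8455565 m/s = 3.8455565 / 0.44704 = 8.602265 mile/hour ≈ 8.602 mile/hour (4 s.f.).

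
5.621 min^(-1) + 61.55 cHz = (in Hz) 1 min^(-1) = 0.016666667 Hz, so 5.621 min^(-1) = 5.621 * 0.016666667 = 0.093683333 Hz. 1 cHz = 0.01 Hz, so 61.55 cHz = 61.55 * 0.01 = 0.6155 Hz. Sum: 0.093683333 + 0.6155 = 0.70918333 Hz. Result: 0.70918333 Hz ≈ 0.7092 Hz (4 s.f.). Final answer: 0.7092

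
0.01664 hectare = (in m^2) 166.4. Check: 1 hectare = 10000 m^2, so 0.01664 hectare = 0.01664 * 10000 = 166.4 m^2. Result: 166.4 m^2.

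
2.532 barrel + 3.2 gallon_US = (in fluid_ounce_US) 1.402e+04. Check: 1 barrel = 0.15898729 m^3, so 2.532 barrel = 2.532 * 0.15898729 = 0.40255583 m^3. 1 gallon_US = 0.0037854118 m^3, so 3.2 gallon_US = 3.2 * 0.0037854118 = 0.012113318 m^3. Sum: 0.40255583 + 0.012113318 = 0.41466915 m^3. 1 fluid_ounce_US = 2.957353e-05 m^3, so 0.41466915 m^3 = 0.41466915 / 2.957353e-05 = 14021.632 fluid_ounce_US ≈ 1.402e+04 fluid_ounce_US (4 s.f.).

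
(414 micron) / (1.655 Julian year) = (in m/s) 7.927e-12. Check: 1 micron = 1e-06 m, so 414 micron = 414 * 1e-06 = 0.000414 m. 1 Julian year = 31557600 s, so 1.655 Julian year = 1.655 * 31557600 = 52227828 s. Combine: 0.000414 m / 52227828 s = 7.9268087e-12 m/s. Result: 7.9268087e-12 m/s ≈ 7.927e-12 m/s (4 s.f.).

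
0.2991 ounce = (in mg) 8479. Check: 1 ounce = 0.028349523 kg, so 0.2991 ounce = 0.2991 * 0.028349523 = 0.0084793424 kg. 1 mg = 1e-06 kg, so 0.0084793424 kg = 0.0084793424 / 1e-06 = 8479.3424 mg ≈ 8479 mg (4 s.f.).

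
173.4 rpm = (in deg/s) 1 rpm = 0.10471976 rad/s, so 173.4 rpm = 173.4 * 0.10471976 = 18.158406 rad/s. 1 deg/s = 0.017453293 rad/s, so 18.158406 rad/s = 18.158406 / 0.017453293 = 1040.4 deg/s ≈ 1040 deg/s (4 s.f.). Final answer: 1040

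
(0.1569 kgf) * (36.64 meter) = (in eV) 3.519e+20. Check: 1 kgf = 9.80665 N, so 0.1569 kgf = 0.1569 * 9.80665 = 1.5386634 N. 36.64 meter = 36.64 m. Combine: 1.5386634 N * 36.64 m = 56.376626 J. 1 eV = 1.6021766e-19 J, so 56.376626 J = 56.376626 / 1.6021766e-19 = 3.5187523e+20 eV ≈ 3.519e+20 eV (4 s.f.).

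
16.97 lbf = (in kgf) 1 lbf = 4.4482216 N, so 16.97 lbf = 16.97 * 4.4482216 = 75.486321 N. 1 kgf = 9.80665 N, so 75.486321 N = 75.486321 / 9.80665 = 7.6974625 kgf ≈ 7.697 kgf (4 s.f.). Final answer: 7.697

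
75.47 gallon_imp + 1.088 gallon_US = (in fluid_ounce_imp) 1 gallon_imp = 0.00454609 m^3, so 75.47 gallon_imp = 75.47 * 0.00454609 = 0.34309341 m^3. 1 gallon_US = 0.0037854118 m^3, so 1.088 gallon_US = 1.088 * 0.0037854118 = 0.004118528 m^3. Sum: 0.34309341 + 0.004118528 = 0.34721194 m^3. 1 fluid_ounce_imp = 2.8413063e-05 m^3, so 0.34721194 m^3 = 0.34721194 / 2.8413063e-05 = 12220.152 fluid_ounce_imp ≈ 1.222e+04 fluid_ounce_imp (4 s.f.). Final answer: 1.222e+04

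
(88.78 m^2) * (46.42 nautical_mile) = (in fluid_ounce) 2.581e+11. Check: 88.78 m^2 is already in m^2. 1 nautical_mile = 1852 m, so 46.42 nautical_mile = 46.42 * 1852 = 85969.84 m. Combine: 88.78 m^2 * 85969.84 m = 7632402.4 m^3. 1 fluid_ounce = 2.957353e-05 m^3, so 7632402.4 m^3 = 7632402.4 / 2.957353e-05 = 2.5808223e+11 fluid_ounce ≈ 2.581e+11 fluid_ounce (4 s.f.).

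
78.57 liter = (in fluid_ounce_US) 1 liter = 0.001 m^3, so 78.57 liter = 78.57 * 0.001 = 0.07857 m^3. 1 fluid_ounce_US = 2.957353e-05 m^3, so 0.07857 m^3 = 0.07857 / 2.957353e-05 = 2656.7678 fluid_ounce_US ≈ 2657 fluid_ounce_US (4 s.f.). Final answer: 2657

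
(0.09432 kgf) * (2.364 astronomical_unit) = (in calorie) 7.818e+10. Check: 1 kgf = 9.80665 N, so 0.09432 kgf = 0.09432 * 9.80665 = 0.92496323 N. 1 astronomical_unit = 1.4959787e+11 m, so 2.364 astronomical_unit = 2.364 * 1.4959787e+11 = 3.5364937e+11 m. Combine: 0.92496323 N * 3.5364937e+11 m = 3.2711266e+11 J. 1 calorie = 4.184 J, so 3.2711266e+11 J = 3.2711266e+11 / 4.184 = 7.8181802e+10 calorie ≈ 7.818e+10 calorie (4 s.f.).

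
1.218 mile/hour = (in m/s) 0.5445. Check: 1 mile/hour = 0.44704 m/s, so 1.218 mile/hour = 1.218 * 0.44704 = 0.54449472 m/s. Result: 0.54449472 m/s ≈ 0.5445 m/s (4 s.f.).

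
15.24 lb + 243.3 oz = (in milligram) 1 lb = 0.45359237 kg, so 15.24 lb = 15.24 * 0.45359237 = 6.9127477 kg. 1 oz = 0.028349523 kg, so 243.3 oz = 243.3 * 0.028349523 = 6.897439 kg. Sum: 6.9127477 + 6.897439 = 13.810187 kg. 1 milligram = 1e-06 kg, so 13.810187 kg = 13.810187 / 1e-06 = 13810187 milligram ≈ 1.381e+07 milligram (4 s.f.). Final answer: 1.381e+07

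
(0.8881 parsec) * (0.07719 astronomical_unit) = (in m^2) 1 parsec = 3.0856776e+16 m, so 0.8881 parsec = 0.8881 * 3.0856776e+16 = 2.7403903e+16 m. 1 astronomical_unit = 1.4959787e+11 m, so 0.07719 astronomical_unit = 0.07719 * 1.4959787e+11 = 1.154746e+10 m. Combine: 2.7403903e+16 m * 1.154746e+10 m = 3.1644546e+26 m^2. Result: 3.1644546e+26 m^2 ≈ 3.164e+26 m^2 (4 s.f.). Final answer: 3.164e+26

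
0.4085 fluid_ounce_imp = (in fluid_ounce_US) 1 fluid_ounce_imp = 2.8413063e-05 m^3, so 0.4085 fluid_ounce_imp = 0.4085 * 2.8413063e-05 = 1.1606736e-05 m^3. 1 fluid_ounce_US = 2.957353e-05 m^3, so 1.1606736e-05 m^3 = 1.1606736e-05 / 2.957353e-05 = 0.39247044 fluid_ounce_US ≈ 0.3925 fluid_ounce_US (4 s.f.). Final answer: 0.3925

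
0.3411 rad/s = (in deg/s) 1 deg/s = 0.017453293 rad/s, so 0.3411 rad/s = 0.3411 / 0.017453293 = 19.54359 deg/s ≈ 19.54 deg/s (4 s.f.). Final answer: 19.54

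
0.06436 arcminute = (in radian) 1.872e-05. Check: 1 arcminute = 0.00029088821 rad, so 0.06436 arcminute = 0.06436 * 0.00029088821 = 1.8721565e-05 rad. 1.8721565e-05 rad = 1.8721565e-05 radian ≈ 1.872e-05 radian (4 s.f.).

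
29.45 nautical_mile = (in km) 1 nautical_mile = 1852 m, so 29.45 nautical_mile = 29.45 * 1852 = 54541.4 m. 1 km = 1000 m, so 54541.4 m = 54541.4 / 1000 = 54.5414 km ≈ 54.54 km (4 s.f.). Final answer: 54.54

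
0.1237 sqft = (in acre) 1 sqft = 0.09290304 m^2, so 0.1237 sqft = 0.1237 * 0.09290304 = 0.011492106 m^2. 1 acre = 4046.8564 m^2, so 0.011492106 m^2 = 0.011492106 / 4046.8564 = 2.8397612e-06 acre ≈ 2.84e-06 acre (4 s.f.). Final answer: 2.84e-06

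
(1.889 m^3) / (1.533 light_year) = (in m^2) 1.302e-16. Check: 1.889 m^3 is already in m^3. 1 light_year = 9.4607305e+15 m, so 1.533 light_year = 1.533 * 9.4607305e+15 = 1.45033e+16 m. Combine: 1.889 m^3 / 1.45033e+16 m = 1.3024622e-16 m^2. Result: 1.3024622e-16 m^2 ≈ 1.302e-16 m^2 (4 s.f.).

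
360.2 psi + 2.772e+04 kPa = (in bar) 302. Check: 1 psi = 6894.7573 Pa, so 360.2 psi = 360.2 * 6894.7573 = 2483491.6 Pa. 1 kPa = 1000 Pa, so 2.772e+04 kPa = 2.772e+04 * 1000 = 27720000 Pa. Sum: 2483491.6 + 27720000 = 30203492 Pa. 1 bar = 100000 Pa, so 30203492 Pa = 30203492 / 100000 = 302.03492 bar ≈ 302 bar (4 s.f.).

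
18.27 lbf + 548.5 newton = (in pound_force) 1 lbf = 4.4482216 N, so 18.27 lbf = 18.27 * 4.4482216 = 81.269009 N. 548.5 newton = 548.5 N. Sum: 81.269009 + 548.5 = 629.76901 N. 1 pound_force = 4.4482216 N, so 629.76901 N = 629.76901 / 4.4482216 = 141.57771 pound_force ≈ 141.6 pound_force (4 s.f.). Final answer: 141.6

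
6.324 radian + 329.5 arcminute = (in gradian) 6.324 radian = 6.324 rad. 1 arcminute = 0.00029088821 rad, so 329.5 arcminute = 329.5 * 0.00029088821 = 0.095847665 rad. Sum: 6.324 + 0.095847665 = 6.4198477 rad. 1 gradian = 0.015707963 rad, so 6.4198477 rad = 6.4198477 / 0.015707963 = 408.7002 gradian ≈ 408.7 gradian (4 s.f.). Final answer: 408.7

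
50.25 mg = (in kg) 5.025e-05. Check: 1 mg = 1e-06 kg, so 50.25 mg = 50.25 * 1e-06 = 5.025e-05 kg. Result: 5.025e-05 kg.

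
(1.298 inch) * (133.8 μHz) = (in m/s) 1 inch = 0.0254 m, so 1.298 inch = 1.298 * 0.0254 = 0.0329692 m. 1 μHz = 1e-06 Hz, so 133.8 μHz = 133.8 * 1e-06 = 0.0001338 Hz. Combine: 0.0329692 m * 0.0001338 Hz = 4.411279e-06 m/s. Result: 4.411279e-06 m/s ≈ 4.411e-06 m/s (4 s.f.). Final answer: 4.411e-06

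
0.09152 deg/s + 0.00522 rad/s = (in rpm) 0.0651. Check: 1 deg/s = 0.017453293 rad/s, so 0.09152 deg/s = 0.09152 * 0.017453293 = 0.0015973253 rad/s. 0.00522 rad/s is already in rad/s. Sum: 0.0015973253 + 0.00522 = 0.0068173253 rad/s. 1 rpm = 0.10471976 rad/s, so 0.0068173253 rad/s = 0.0068173253 / 0.10471976 = 0.065100662 rpm ≈ 0.0651 rpm (4 s.f.).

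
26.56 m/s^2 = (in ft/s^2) 87.14. Check: 1 ft/s^2 = 0.3048 m/s^2, so 26.56 m/s^2 = 26.56 / 0.3048 = 87.139108 ft/s^2 ≈ 87.14 ft/s^2 (4 s.f.).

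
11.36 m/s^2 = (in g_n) 1.158. Check: 1 g_n = 9.80665 m/s^2, so 11.36 m/s^2 = 11.36 / 9.80665 = 1.1583976 g_n ≈ 1.158 g_n (4 s.f.).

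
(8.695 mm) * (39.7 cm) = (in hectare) 3.452e-07. Check: 1 mm = 0.001 m, so 8.695 mm = 8.695 * 0.001 = 0.008695 m. 1 cm = 0.01 m, so 39.7 cm = 39.7 * 0.01 = 0.397 m. Combine: 0.008695 m * 0.397 m = 0.003451915 m^2. 1 hectare = 10000 m^2, so 0.003451915 m^2 = 0.003451915 / 10000 = 3.451915e-07 hectare ≈ 3.452e-07 hectare (4 s.f.).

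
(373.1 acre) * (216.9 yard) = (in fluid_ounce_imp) 1 acre = 4046.8564 m^2, so 373.1 acre = 373.1 * 4046.8564 = 1509882.1 m^2. 1 yard = 0.9144 m, so 216.9 yard = 216.9 * 0.9144 = 198.33336 m. Combine: 1509882.1 m^2 * 198.33336 m = 2.9946e+08 m^3. 1 fluid_ounce_imp = 2.8413063e-05 m^3, so 2.9946e+08 m^3 = 2.9946e+08 / 2.8413063e-05 = 1.0539518e+13 fluid_ounce_imp ≈ 1.054e+13 fluid_ounce_imp (4 s.f.). Final answer: 1.054e+13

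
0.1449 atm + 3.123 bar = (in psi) 1 atm = 101325 Pa, so 0.1449 atm = 0.1449 * 101325 = 14681.993 Pa. 1 bar = 100000 Pa, so 3.123 bar = 3.123 * 100000 = 312300 Pa. Sum: 14681.993 + 312300 = 326981.99 Pa. 1 psi = 6894.7573 Pa, so 326981.99 Pa = 326981.99 / 6894.7573 = 47.424728 psi ≈ 47.42 psi (4 s.f.). Final answer: 47.42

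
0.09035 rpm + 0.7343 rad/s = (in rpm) 1 rpm = 0.10471976 rad/s, so 0.09035 rpm = 0.09035 * 0.10471976 = 0.0094614299 rad/s. 0.7343 rad/s is already in rad/s. Sum: 0.0094614299 + 0.7343 = 0.74376143 rad/s. 1 rpm = 0.10471976 rad/s, so 0.74376143 rad/s = 0.74376143 / 0.10471976 = 7.1023985 rpm ≈ 7.102 rpm (4 s.f.). Final answer: 7.102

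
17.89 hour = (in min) 1073. Check: 1 hour = 3600 s, so 17.89 hour = 17.89 * 3600 = 64404 s. 1 min = 60 s, so 64404 s = 64404 / 60 = 1073.4 min ≈ 1073 min (4 s.f.).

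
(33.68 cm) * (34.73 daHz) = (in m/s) 1 cm = 0.01 m, so 33.68 cm = 33.68 * 0.01 = 0.3368 m. 1 daHz = 10 Hz, so 34.73 daHz = 34.73 * 10 = 347.3 Hz. Combine: 0.3368 m * 347.3 Hz = 116.97064 m/s. Result: 116.97064 m/s ≈ 117 m/s (4 s.f.). Final answer: 117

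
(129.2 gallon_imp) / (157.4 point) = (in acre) 0.002614. Check: 1 gallon_imp = 0.00454609 m^3, so 129.2 gallon_imp = 129.2 * 0.00454609 = 0.58735483 m^3. 1 point = 0.00035277778 m, so 157.4 point = 157.4 * 0.00035277778 = 0.055527222 m. Combine: 0.58735483 m^3 / 0.055527222 m = 10.577782 m^2. 1 acre = 4046.8564 m^2, so 10.577782 m^2 = 10.577782 / 4046.8564 = 0.0026138268 acre ≈ 0.002614 acre (4 s.f.).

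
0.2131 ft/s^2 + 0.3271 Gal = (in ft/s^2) 1 ft/s^2 = 0.3048 m/s^2, so 0.2131 ft/s^2 = 0.2131 * 0.3048 = 0.06495288 m/s^2. 1 Gal = 0.01 m/s^2, so 0.3271 Gal = 0.3271 * 0.01 = 0.003271 m/s^2. Sum: 0.06495288 + 0.003271 = 0.06822388 m/s^2. 1 ft/s^2 = 0.3048 m/s^2, so 0.06822388 m/s^2 = 0.06822388 / 0.3048 = 0.22383163 ft/s^2 ≈ 0.2238 ft/s^2 (4 s.f.). Final answer: 0.2238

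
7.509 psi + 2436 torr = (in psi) 54.61. Check: 1 psi = 6894.7573 Pa, so 7.509 psi = 7.509 * 6894.7573 = 51772.733 Pa. 1 torr = 133.32237 Pa, so 2436 torr = 2436 * 133.32237 = 324773.29 Pa. Sum: 51772.733 + 324773.29 = 376546.02 Pa. 1 psi = 6894.7573 Pa, so 376546.02 Pa = 376546.02 / 6894.7573 = 54.613383 psi ≈ 54.61 psi (4 s.f.).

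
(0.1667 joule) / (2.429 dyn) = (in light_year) 0.1667 joule = 0.1667 J. 1 dyn = 1e-05 N, so 2.429 dyn = 2.429 * 1e-05 = 2.429e-05 N. Combine: 0.1667 J / 2.429e-05 N = 6862.9065 m. 1 light_year = 9.4607305e+15 m, so 6862.9065 m = 6862.9065 / 9.4607305e+15 = 7.2540979e-13 light_year ≈ 7.254e-13 light_year (4 s.f.). Final answer: 7.254e-13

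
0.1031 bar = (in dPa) 1 bar = 100000 Pa, so 0.1031 bar = 0.1031 * 100000 = 10310 Pa. 1 dPa = 0.1 Pa, so 10310 Pa = 10310 / 0.1 = 103100 dPa ≈ 1.031e+05 dPa (4 s.f.). Final answer: 1.031e+05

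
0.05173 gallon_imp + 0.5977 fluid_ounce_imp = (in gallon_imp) 0.05547. Check: 1 gallon_imp = 0.00454609 m^3, so 0.05173 gallon_imp = 0.05173 * 0.00454609 = 0.00023516924 m^3. 1 fluid_ounce_imp = 2.8413063e-05 m^3, so 0.5977 fluid_ounce_imp = 0.5977 * 2.8413063e-05 = 1.6982487e-05 m^3. Sum: 0.00023516924 + 1.6982487e-05 = 0.00025215172 m^3. 1 gallon_imp = 0.00454609 m^3, so 0.00025215172 m^3 = 0.00025215172 / 0.00454609 = 0.055465625 gallon_imp ≈ 0.05547 gallon_imp (4 s.f.).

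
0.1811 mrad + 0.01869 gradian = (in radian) 0.0004747. Check: 1 mrad = 0.001 rad, so 0.1811 mrad = 0.1811 * 0.001 = 0.0001811 rad. 1 gradian = 0.015707963 rad, so 0.01869 gradian = 0.01869 * 0.015707963 = 0.00029358183 rad. Sum: 0.0001811 + 0.00029358183 = 0.00047468183 rad. 0.00047468183 rad = 0.00047468183 radian ≈ 0.0004747 radian (4 s.f.).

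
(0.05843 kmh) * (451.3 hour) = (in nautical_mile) 14.24. Check: 1 kmh = 0.27777778 m/s, so 0.05843 kmh = 0.05843 * 0.27777778 = 0.016230556 m/s. 1 hour = 3600 s, so 451.3 hour = 451.3 * 3600 = 1624680 s. Combine: 0.016230556 m/s * 1624680 s = 26369.459 m. 1 nautical_mile = 1852 m, so 26369.459 m = 26369.459 / 1852 = 14.238369 nautical_mile ≈ 14.24 nautical_mile (4 s.f.).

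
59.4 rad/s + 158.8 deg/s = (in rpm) 593.7. Check: 59.4 rad/s is already in rad/s. 1 deg/s = 0.017453293 rad/s, so 158.8 deg/s = 158.8 * 0.017453293 = 2.7715829 rad/s. Sum: 59.4 + 2.7715829 = 62.171583 rad/s. 1 rpm = 0.10471976 rad/s, so 62.171583 rad/s = 62.171583 / 0.10471976 = 593.69488 rpm ≈ 593.7 rpm (4 s.f.).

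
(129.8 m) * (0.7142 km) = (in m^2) 9.27e+04. Check: 129.8 m is already in m. 1 km = 1000 m, so 0.7142 km = 0.7142 * 1000 = 714.2 m. Combine: 129.8 m * 714.2 m = 92703.16 m^2. Result: 92703.16 m^2 ≈ 9.27e+04 m^2 (4 s.f.).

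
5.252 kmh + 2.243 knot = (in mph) 5.845. Check: 1 kmh = 0.27777778 m/s, so 5.252 kmh = 5.252 * 0.27777778 = 1.4588889 m/s. 1 knot = 0.51444444 m/s, so 2.243 knot = 2.243 * 0.51444444 = 1.1538989 m/s. Sum: 1.4588889 + 1.1538989 = 2.6127878 m/s. 1 mph = 0.44704 m/s, so 2.6127878 m/s = 2.6127878 / 0.44704 = 5.8446398 mph ≈ 5.845 mph (4 s.f.).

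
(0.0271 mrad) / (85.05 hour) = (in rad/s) 8.851e-11. Check: 1 mrad = 0.001 rad, so 0.0271 mrad = 0.0271 * 0.001 = 2.71e-05 rad. 1 hour = 3600 s, so 85.05 hour = 85.05 * 3600 = 306180 s. Combine: 2.71e-05 rad / 306180 s = 8.8510027e-11 rad/s. Result: 8.8510027e-11 rad/s ≈ 8.851e-11 rad/s (4 s.f.).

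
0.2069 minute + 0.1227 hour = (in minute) 7.569. Check: 1 minute = 60 s, so 0.2069 minute = 0.2069 * 60 = 12.414 s. 1 hour = 3600 s, so 0.1227 hour = 0.1227 * 3600 = 441.72 s. Sum: 12.414 + 441.72 = 454.134 s. 1 minute = 60 s, so 454.134 s = 454.134 / 60 = 7.5689 minute ≈ 7.569 minute (4 s.f.).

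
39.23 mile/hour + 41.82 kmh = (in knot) 56.67. Check: 1 mile/hour = 0.44704 m/s, so 39.23 mile/hour = 39.23 * 0.44704 = 17.537379 m/s. 1 kmh = 0.27777778 m/s, so 41.82 kmh = 41.82 * 0.27777778 = 11.616667 m/s. Sum: 17.537379 + 11.616667 = 29.154046 m/s. 1 knot = 0.51444444 m/s, so 29.154046 m/s = 29.154046 / 0.51444444 = 56.670931 knot ≈ 56.67 knot (4 s.f.).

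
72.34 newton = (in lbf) 72.34 newton = 72.34 N. 1 lbf = 4.4482216 N, so 72.34 N = 72.34 / 4.4482216 = 16.262679 lbf ≈ 16.26 lbf (4 s.f.). Final answer: 16.26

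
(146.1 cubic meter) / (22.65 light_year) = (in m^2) 146.1 cubic meter = 146.1 m^3. 1 light_year = 9.4607305e+15 m, so 22.65 light_year = 22.65 * 9.4607305e+15 = 2.1428555e+17 m. Combine: 146.1 m^3 / 2.1428555e+17 m = 6.8180054e-16 m^2. Result: 6.8180054e-16 m^2 ≈ 6.818e-16 m^2 (4 s.f.). Final answer: 6.818e-16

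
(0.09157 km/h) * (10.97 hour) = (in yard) 1 km/h = 0.27777778 m/s, so 0.09157 km/h = 0.09157 * 0.27777778 = 0.025436111 m/s. 1 hour = 3600 s, so 10.97 hour = 10.97 * 3600 = 39492 s. Combine: 0.025436111 m/s * 39492 s = 1004.5229 m. 1 yard = 0.9144 m, so 1004.5229 m = 1004.5229 / 0.9144 = 1098.5596 yard ≈ 1099 yard (4 s.f.). Final answer: 1099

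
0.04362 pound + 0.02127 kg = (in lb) 0.09051. Check: 1 pound = 0.45359237 kg, so 0.04362 pound = 0.04362 * 0.45359237 = 0.019785699 kg. 0.02127 kg is already in kg. Sum: 0.019785699 + 0.02127 = 0.041055699 kg. 1 lb = 0.45359237 kg, so 0.041055699 kg = 0.041055699 / 0.45359237 = 0.090512323 lb ≈ 0.09051 lb (4 s.f.).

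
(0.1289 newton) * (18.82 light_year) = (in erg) 0.1289 newton = 0.1289 N. 1 light_year = 9.4607305e+15 m, so 18.82 light_year = 18.82 * 9.4607305e+15 = 1.7805095e+17 m. Combine: 0.1289 N * 1.7805095e+17 m = 2.2950767e+16 J. 1 erg = 1e-07 J, so 2.2950767e+16 J = 2.2950767e+16 / 1e-07 = 2.2950767e+23 erg ≈ 2.295e+23 erg (4 s.f.). Final answer: 2.295e+23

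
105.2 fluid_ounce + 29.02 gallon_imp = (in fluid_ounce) 4566. Check: 1 fluid_ounce = 2.957353e-05 m^3, so 105.2 fluid_ounce = 105.2 * 2.957353e-05 = 0.0031111353 m^3. 1 gallon_imp = 0.00454609 m^3, so 29.02 gallon_imp = 29.02 * 0.00454609 = 0.13192753 m^3. Sum: 0.0031111353 + 0.13192753 = 0.13503867 m^3. 1 fluid_ounce = 2.957353e-05 m^3, so 0.13503867 m^3 = 0.13503867 / 2.957353e-05 = 4566.2006 fluid_ounce ≈ 4566 fluid_ounce (4 s.f.).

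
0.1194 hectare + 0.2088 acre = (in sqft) 2.195e+04. Check: 1 hectare = 10000 m^2, so 0.1194 hectare = 0.1194 * 10000 = 1194 m^2. 1 acre = 4046.8564 m^2, so 0.2088 acre = 0.2088 * 4046.8564 = 844.98362 m^2. Sum: 1194 + 844.98362 = 2038.9836 m^2. 1 sqft = 0.09290304 m^2, so 2038.9836 m^2 = 2038.9836 / 0.09290304 = 21947.437 sqft ≈ 2.195e+04 sqft (4 s.f.).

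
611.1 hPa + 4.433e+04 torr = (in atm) 1 hPa = 100 Pa, so 611.1 hPa = 611.1 * 100 = 61110 Pa. 1 torr = 133.32237 Pa, so 4.433e+04 torr = 4.433e+04 * 133.32237 = 5910180.6 Pa. Sum: 61110 + 5910180.6 = 5971290.6 Pa. 1 atm = 101325 Pa, so 5971290.6 Pa = 5971290.6 / 101325 = 58.932056 atm ≈ 58.93 atm (4 s.f.). Final answer: 58.93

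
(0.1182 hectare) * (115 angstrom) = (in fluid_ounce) 0.4596. Check: 1 hectare = 10000 m^2, so 0.1182 hectare = 0.1182 * 10000 = 1182 m^2. 1 angstrom = 1e-10 m, so 115 angstrom = 115 * 1e-10 = 1.15e-08 m. Combine: 1182 m^2 * 1.15e-08 m = 1.3593e-05 m^3. 1 fluid_ounce = 2.957353e-05 m^3, so 1.3593e-05 m^3 = 1.3593e-05 / 2.957353e-05 = 0.45963401 fluid_ounce ≈ 0.4596 fluid_ounce (4 s.f.).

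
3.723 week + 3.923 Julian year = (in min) 2.101e+06. Check: 1 week = 604800 s, so 3.723 week = 3.723 * 604800 = 2251670.4 s. 1 Julian year = 31557600 s, so 3.923 Julian year = 3.923 * 31557600 = 1.2380046e+08 s. Sum: 2251670.4 + 1.2380046e+08 = 1.2605214e+08 s. 1 min = 60 s, so 1.2605214e+08 s = 1.2605214e+08 / 60 = 2100868.9 min ≈ 2.101e+06 min (4 s.f.).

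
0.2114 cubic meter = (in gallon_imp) 46.5. Check: 0.2114 cubic meter = 0.2114 m^3. 1 gallon_imp = 0.00454609 m^3, so 0.2114 m^3 = 0.2114 / 0.00454609 = 46.501499 gallon_imp ≈ 46.5 gallon_imp (4 s.f.).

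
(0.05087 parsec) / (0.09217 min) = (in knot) 5.517e+14. Check: 1 parsec = 3.0856776e+16 m, so 0.05087 parsec = 0.05087 * 3.0856776e+16 = 1.5696842e+15 m. 1 min = 60 s, so 0.09217 min = 0.09217 * 60 = 5.5302 s. Combine: 1.5696842e+15 m / 5.5302 s = 2.8383859e+14 m/s. 1 knot = 0.51444444 m/s, so 2.8383859e+14 m/s = 2.8383859e+14 / 0.51444444 = 5.5173809e+14 knot ≈ 5.517e+14 knot (4 s.f.).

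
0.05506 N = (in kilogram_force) 0.005615. Check: 1 kilogram_force = 9.80665 N, so 0.05506 N = 0.05506 / 9.80665 = 0.0056145575 kilogram_force ≈ 0.005615 kilogram_force (4 s.f.).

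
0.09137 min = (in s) 5.482. Check: 1 min = 60 s, so 0.09137 min = 0.09137 * 60 = 5.4822 s. Result: 5.4822 s ≈ 5.482 s (4 s.f.).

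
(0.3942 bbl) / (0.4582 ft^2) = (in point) 4173. Check: 1 bbl = 0.15898729 m^3, so 0.3942 bbl = 0.3942 * 0.15898729 = 0.062672792 m^3. 1 ft^2 = 0.09290304 m^2, so 0.4582 ft^2 = 0.4582 * 0.09290304 = 0.042568173 m^2. Combine: 0.062672792 m^3 / 0.042568173 m^2 = 1.4722923 m. 1 point = 0.00035277778 m, so 1.4722923 m = 1.4722923 / 0.00035277778 = 4173.4269 point ≈ 4173 point (4 s.f.).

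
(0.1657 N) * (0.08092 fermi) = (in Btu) 0.1657 N is already in N. 1 fermi = 1e-15 m, so 0.08092 fermi = 0.08092 * 1e-15 = 8.092e-17 m. Combine: 0.1657 N * 8.092e-17 m = 1.3408444e-17 J. 1 Btu = 1055.0559 J, so 1.3408444e-17 J = 1.3408444e-17 / 1055.0559 = 1.2708753e-20 Btu ≈ 1.271e-20 Btu (4 s.f.). Final answer: 1.271e-20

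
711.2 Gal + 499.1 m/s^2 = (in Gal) 5.062e+04. Check: 1 Gal = 0.01 m/s^2, so 711.2 Gal = 711.2 * 0.01 = 7.112 m/s^2. 499.1 m/s^2 is already in m/s^2. Sum: 7.112 + 499.1 = 506.212 m/s^2. 1 Gal = 0.01 m/s^2, so 506.212 m/s^2 = 506.212 / 0.01 = 50621.2 Gal ≈ 5.062e+04 Gal (4 s.f.).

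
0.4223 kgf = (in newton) 1 kgf = 9.80665 N, so 0.4223 kgf = 0.4223 * 9.80665 = 4.1413483 N. 4.1413483 N = 4.1413483 newton ≈ 4.141 newton (4 s.f.). Final answer: 4.141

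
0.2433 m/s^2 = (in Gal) 24.33. Check: 1 Gal = 0.01 m/s^2, so 0.2433 m/s^2 = 0.2433 / 0.01 = 24.33 Gal.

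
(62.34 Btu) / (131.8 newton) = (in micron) 1 Btu = 1055.0559 J, so 62.34 Btu = 62.34 * 1055.0559 = 65772.182 J. 131.8 newton = 131.8 N. Combine: 65772.182 J / 131.8 N = 499.03021 m. 1 micron = 1e-06 m, so 499.03021 m = 499.03021 / 1e-06 = 4.9903021e+08 micron ≈ 4.99e+08 micron (4 s.f.). Final answer: 4.99e+08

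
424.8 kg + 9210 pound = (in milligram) 424.8 kg is already in kg. 1 pound = 0.45359237 kg, so 9210 pound = 9210 * 0.45359237 = 4177.5857 kg. Sum: 424.8 + 4177.5857 = 4602.3857 kg. 1 milligram = 1e-06 kg, so 4602.3857 kg = 4602.3857 / 1e-06 = 4.6023857e+09 milligram ≈ 4.602e+09 milligram (4 s.f.). Final answer: 4.602e+09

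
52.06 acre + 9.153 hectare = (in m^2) 3.022e+05. Check: 1 acre = 4046.8564 m^2, so 52.06 acre = 52.06 * 4046.8564 = 210679.35 m^2. 1 hectare = 10000 m^2, so 9.153 hectare = 9.153 * 10000 = 91530 m^2. Sum: 210679.35 + 91530 = 302209.35 m^2. Result: 302209.35 m^2 ≈ 3.022e+05 m^2 (4 s.f.).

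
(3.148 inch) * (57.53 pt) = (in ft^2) 1 inch = 0.0254 m, so 3.148 inch = 3.148 * 0.0254 = 0.0799592 m. 1 pt = 0.00035277778 m, so 57.53 pt = 57.53 * 0.00035277778 = 0.020295306 m. Combine: 0.0799592 m * 0.020295306 m = 0.0016227964 m^2. 1 ft^2 = 0.09290304 m^2, so 0.0016227964 m^2 = 0.0016227964 / 0.09290304 = 0.017467635 ft^2 ≈ 0.01747 ft^2 (4 s.f.). Final answer: 0.01747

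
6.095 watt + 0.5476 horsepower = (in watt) 414.4. Check: 6.095 watt = 6.095 W. 1 horsepower = 745.69987 W, so 0.5476 horsepower = 0.5476 * 745.69987 = 408.34525 W. Sum: 6.095 + 408.34525 = 414.44025 W. 414.44025 W = 414.44025 watt ≈ 414.4 watt (4 s.f.).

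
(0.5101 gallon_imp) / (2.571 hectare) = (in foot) 2.959e-07. Check: 1 gallon_imp = 0.00454609 m^3, so 0.5101 gallon_imp = 0.5101 * 0.00454609 = 0.0023189605 m^3. 1 hectare = 10000 m^2, so 2.571 hectare = 2.571 * 10000 = 25710 m^2. Combine: 0.0023189605 m^3 / 25710 m^2 = 9.019683e-08 m. 1 foot = 0.3048 m, so 9.019683e-08 m = 9.019683e-08 / 0.3048 = 2.9592136e-07 foot ≈ 2.959e-07 foot (4 s.f.).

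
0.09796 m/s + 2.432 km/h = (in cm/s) 77.35. Check: 0.09796 m/s is already in m/s. 1 km/h = 0.27777778 m/s, so 2.432 km/h = 2.432 * 0.27777778 = 0.67555556 m/s. Sum: 0.09796 + 0.67555556 = 0.77351556 m/s. 1 cm/s = 0.01 m/s, so 0.77351556 m/s = 0.77351556 / 0.01 = 77.351556 cm/s ≈ 77.35 cm/s (4 s.f.).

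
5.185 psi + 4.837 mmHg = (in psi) 1 psi = 6894.7573 Pa, so 5.185 psi = 5.185 * 6894.7573 = 35749.317 Pa. 1 mmHg = 133.32237 Pa, so 4.837 mmHg = 4.837 * 133.32237 = 644.8803 Pa. Sum: 35749.317 + 644.8803 = 36394.197 Pa. 1 psi = 6894.7573 Pa, so 36394.197 Pa = 36394.197 / 6894.7573 = 5.278532 psi ≈ 5.279 psi (4 s.f.). Final answer: 5.279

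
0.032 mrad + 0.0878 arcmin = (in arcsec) 11.87. Check: 1 mrad = 0.001 rad, so 0.032 mrad = 0.032 * 0.001 = 3.2e-05 rad. 1 arcmin = 0.00029088821 rad, so 0.0878 arcmin = 0.0878 * 0.00029088821 = 2.5539985e-05 rad. Sum: 3.2e-05 + 2.5539985e-05 = 5.7539985e-05 rad. 1 arcsec = 4.8481368e-06 rad, so 5.7539985e-05 rad = 5.7539985e-05 / 4.8481368e-06 = 11.868474 arcsec ≈ 11.87 arcsec (4 s.f.).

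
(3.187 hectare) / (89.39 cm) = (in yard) 1 hectare = 10000 m^2, so 3.187 hectare = 3.187 * 10000 = 31870 m^2. 1 cm = 0.01 m, so 89.39 cm = 89.39 * 0.01 = 0.8939 m. Combine: 31870 m^2 / 0.8939 m = 35652.758 m. 1 yard = 0.9144 m, so 35652.758 m = 35652.758 / 0.9144 = 38990.33 yard ≈ 3.899e+04 yard (4 s.f.). Final answer: 3.899e+04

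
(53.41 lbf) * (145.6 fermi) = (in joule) 1 lbf = 4.4482216 N, so 53.41 lbf = 53.41 * 4.4482216 = 237.57952 N. 1 fermi = 1e-15 m, so 145.6 fermi = 145.6 * 1e-15 = 1.456e-13 m. Combine: 237.57952 N * 1.456e-13 m = 3.4591578e-11 J. 3.4591578e-11 J = 3.4591578e-11 joule ≈ 3.459e-11 joule (4 s.f.). Final answer: 3.459e-11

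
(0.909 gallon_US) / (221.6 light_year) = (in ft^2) 1 gallon_US = 0.0037854118 m^3, so 0.909 gallon_US = 0.909 * 0.0037854118 = 0.0034409393 m^3. 1 light_year = 9.4607305e+15 m, so 221.6 light_year = 221.6 * 9.4607305e+15 = 2.0964979e+18 m. Combine: 0.0034409393 m^3 / 2.0964979e+18 m = 1.6412797e-21 m^2. 1 ft^2 = 0.09290304 m^2, so 1.6412797e-21 m^2 = 1.6412797e-21 / 0.09290304 = 1.7666587e-20 ft^2 ≈ 1.767e-20 ft^2 (4 s.f.). Final answer: 1.767e-20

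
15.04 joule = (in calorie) 15.04 joule = 15.04 J. 1 calorie = 4.184 J, so 15.04 J = 15.04 / 4.184 = 3.5946463 calorie ≈ 3.595 calorie (4 s.f.). Final answer: 3.595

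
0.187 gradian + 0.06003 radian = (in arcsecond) 1.299e+04. Check: 1 gradian = 0.015707963 rad, so 0.187 gradian = 0.187 * 0.015707963 = 0.0029373891 rad. 0.06003 radian = 0.06003 rad. Sum: 0.0029373891 + 0.06003 = 0.062967389 rad. 1 arcsecond = 4.8481368e-06 rad, so 0.062967389 rad = 0.062967389 / 4.8481368e-06 = 12987.956 arcsecond ≈ 1.299e+04 arcsecond (4 s.f.).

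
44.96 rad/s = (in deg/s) 1 deg/s = 0.017453293 rad/s, so 44.96 rad/s = 44.96 / 0.017453293 = 2576.0182 deg/s ≈ 2576 deg/s (4 s.f.). Final answer: 2576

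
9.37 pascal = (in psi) 0.001359. Check: 9.37 pascal = 9.37 Pa. 1 psi = 6894.7573 Pa, so 9.37 Pa = 9.37 / 6894.7573 = 0.0013590036 psi ≈ 0.001359 psi (4 s.f.).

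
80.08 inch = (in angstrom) 1 inch = 0.0254 m, so 80.08 inch = 80.08 * 0.0254 = 2.034032 m. 1 angstrom = 1e-10 m, so 2.034032 m = 2.034032 / 1e-10 = 2.034032e+10 angstrom ≈ 2.034e+10 angstrom (4 s.f.). Final answer: 2.034e+10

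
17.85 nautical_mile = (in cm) 1 nautical_mile = 1852 m, so 17.85 nautical_mile = 17.85 * 1852 = 33058.2 m. 1 cm = 0.01 m, so 33058.2 m = 33058.2 / 0.01 = 3305820 cm ≈ 3.306e+06 cm (4 s.f.). Final answer: 3.306e+06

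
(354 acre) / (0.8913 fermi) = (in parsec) 1 acre = 4046.8564 m^2, so 354 acre = 354 * 4046.8564 = 1432587.2 m^2. 1 fermi = 1e-15 m, so 0.8913 fermi = 0.8913 * 1e-15 = 8.913e-16 m. Combine: 1432587.2 m^2 / 8.913e-16 m = 1.6073008e+21 m. 1 parsec = 3.0856776e+16 m, so 1.6073008e+21 m = 1.6073008e+21 / 3.0856776e+16 = 52089.07 parsec ≈ 5.209e+04 parsec (4 s.f.). Final answer: 5.209e+04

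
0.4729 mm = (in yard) 1 mm = 0.001 m, so 0.4729 mm = 0.4729 * 0.001 = 0.0004729 m. 1 yard = 0.9144 m, so 0.0004729 m = 0.0004729 / 0.9144 = 0.00051716973 yard ≈ 0.0005172 yard (4 s.f.). Final answer: 0.0005172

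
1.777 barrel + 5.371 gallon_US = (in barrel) 1.905. Check: 1 barrel = 0.15898729 m^3, so 1.777 barrel = 1.777 * 0.15898729 = 0.28252042 m^3. 1 gallon_US = 0.0037854118 m^3, so 5.371 gallon_US = 5.371 * 0.0037854118 = 0.020331447 m^3. Sum: 0.28252042 + 0.020331447 = 0.30285187 m^3. 1 barrel = 0.15898729 m^3, so 0.30285187 m^3 = 0.30285187 / 0.15898729 = 1.904881 barrel ≈ 1.905 barrel (4 s.f.).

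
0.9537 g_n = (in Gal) 1 g_n = 9.80665 m/s^2, so 0.9537 g_n = 0.9537 * 9.80665 = 9.3526021 m/s^2. 1 Gal = 0.01 m/s^2, so 9.3526021 m/s^2 = 9.3526021 / 0.01 = 935.26021 Gal ≈ 935.3 Gal (4 s.f.). Final answer: 935.3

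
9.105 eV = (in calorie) 3.487e-19. Check: 1 eV = 1.6021766e-19 J, so 9.105 eV = 9.105 * 1.6021766e-19 = 1.4587818e-18 J. 1 calorie = 4.184 J, so 1.4587818e-18 J = 1.4587818e-18 / 4.184 = 3.4865722e-19 calorie ≈ 3.487e-19 calorie (4 s.f.).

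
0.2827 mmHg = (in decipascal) 1 mmHg = 133.32237 Pa, so 0.2827 mmHg = 0.2827 * 133.32237 = 37.690234 Pa. 1 decipascal = 0.1 Pa, so 37.690234 Pa = 37.690234 / 0.1 = 376.90234 decipascal ≈ 376.9 decipascal (4 s.f.). Final answer: 376.9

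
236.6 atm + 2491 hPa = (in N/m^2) 2.422e+07. Check: 1 atm = 101325 Pa, so 236.6 atm = 236.6 * 101325 = 23973495 Pa. 1 hPa = 100 Pa, so 2491 hPa = 2491 * 100 = 249100 Pa. Sum: 23973495 + 249100 = 24222595 Pa. 24222595 Pa = 24222595 N/m^2 ≈ 2.422e+07 N/m^2 (4 s.f.).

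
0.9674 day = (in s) 1 day = 86400 s, so 0.9674 day = 0.9674 * 86400 = 83583.36 s. Result: 83583.36 s ≈ 8.358e+04 s (4 s.f.). Final answer: 8.358e+04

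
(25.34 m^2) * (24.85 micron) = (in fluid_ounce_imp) 22.16. Check: 25.34 m^2 is already in m^2. 1 micron = 1e-06 m, so 24.85 micron = 24.85 * 1e-06 = 2.485e-05 m. Combine: 25.34 m^2 * 2.485e-05 m = 0.000629699 m^3. 1 fluid_ounce_imp = 2.8413063e-05 m^3, so 0.000629699 m^3 = 0.000629699 / 2.8413063e-05 = 22.162307 fluid_ounce_imp ≈ 22.16 fluid_ounce_imp (4 s.f.).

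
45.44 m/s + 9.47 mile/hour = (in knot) 45.44 m/s is already in m/s. 1 mile/hour = 0.44704 m/s, so 9.47 mile/hour = 9.47 * 0.44704 = 4.2334688 m/s. Sum: 45.44 + 4.2334688 = 49.673469 m/s. 1 knot = 0.51444444 m/s, so 49.673469 m/s = 49.673469 / 0.51444444 = 96.557499 knot ≈ 96.56 knot (4 s.f.). Final answer: 96.56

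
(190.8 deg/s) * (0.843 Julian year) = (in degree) 1 deg/s = 0.017453293 rad/s, so 190.8 deg/s = 190.8 * 0.017453293 = 3.3300882 rad/s. 1 Julian year = 31557600 s, so 0.843 Julian year = 0.843 * 31557600 = 26603057 s. Combine: 3.3300882 rad/s * 26603057 s = 88590526 rad. 1 degree = 0.017453293 rad, so 88590526 rad = 88590526 / 0.017453293 = 5.0758632e+09 degree ≈ 5.076e+09 degree (4 s.f.). Final answer: 5.076e+09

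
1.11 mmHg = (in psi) 0.02146. Check: 1 mmHg = 133.32237 Pa, so 1.11 mmHg = 1.11 * 133.32237 = 147.98783 Pa. 1 psi = 6894.7573 Pa, so 147.98783 Pa = 147.98783 / 6894.7573 = 0.02146382 psi ≈ 0.02146 psi (4 s.f.).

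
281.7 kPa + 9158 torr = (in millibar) 1 kPa = 1000 Pa, so 281.7 kPa = 281.7 * 1000 = 281700 Pa. 1 torr = 133.32237 Pa, so 9158 torr = 9158 * 133.32237 = 1220966.2 Pa. Sum: 281700 + 1220966.2 = 1502666.2 Pa. 1 millibar = 100 Pa, so 1502666.2 Pa = 1502666.2 / 100 = 15026.663 millibar ≈ 1.503e+04 millibar (4 s.f.). Final answer: 1.503e+04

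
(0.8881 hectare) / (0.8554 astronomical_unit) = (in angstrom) 694. Check: 1 hectare = 10000 m^2, so 0.8881 hectare = 0.8881 * 10000 = 8881 m^2. 1 astronomical_unit = 1.4959787e+11 m, so 0.8554 astronomical_unit = 0.8554 * 1.4959787e+11 = 1.2796602e+11 m. Combine: 8881 m^2 / 1.2796602e+11 m = 6.9401237e-08 m. 1 angstrom = 1e-10 m, so 6.9401237e-08 m = 6.9401237e-08 / 1e-10 = 694.01237 angstrom ≈ 694 angstrom (4 s.f.).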